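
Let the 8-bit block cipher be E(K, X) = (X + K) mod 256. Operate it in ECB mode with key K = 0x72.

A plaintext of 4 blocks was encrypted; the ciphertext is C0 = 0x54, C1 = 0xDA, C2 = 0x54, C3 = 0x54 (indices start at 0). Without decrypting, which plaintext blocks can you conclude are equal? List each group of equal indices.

ECB encrypts each block independently with the same key, so equal ciphertext blocks imply equal plaintext blocks.
C0 = C2 = C3 = 0x54, so P0 = P2 = P3.

P0 = P2 = P3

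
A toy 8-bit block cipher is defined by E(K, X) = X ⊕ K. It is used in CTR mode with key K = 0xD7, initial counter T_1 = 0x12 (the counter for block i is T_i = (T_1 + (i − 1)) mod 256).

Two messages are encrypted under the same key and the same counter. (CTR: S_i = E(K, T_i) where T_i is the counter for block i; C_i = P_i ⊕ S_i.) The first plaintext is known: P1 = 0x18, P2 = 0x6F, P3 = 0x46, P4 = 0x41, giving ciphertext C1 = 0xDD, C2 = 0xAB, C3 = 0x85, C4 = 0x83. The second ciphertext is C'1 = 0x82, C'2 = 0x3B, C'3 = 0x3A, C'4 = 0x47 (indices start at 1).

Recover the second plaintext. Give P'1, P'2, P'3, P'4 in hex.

In CTR with a reused counter, both messages share the same keystream S_i, so C_i ⊕ C'_i = P_i ⊕ P'_i and thus P'_i = P_i ⊕ C_i ⊕ C'_i.
P'1: 0x18 ⊕ 0xDD ⊕ 0x82 = 0x47.
P'2: 0x6F ⊕ 0xAB ⊕ 0x3B = 0xFF.
P'3: 0x46 ⊕ 0x85 ⊕ 0x3A = 0xF9.
P'4: 0x41 ⊕ 0x83 ⊕ 0x47 = 0x85.

P'1 = 0x47, P'2 = 0xFF, P'3 = 0xF9, P'4 = 0x85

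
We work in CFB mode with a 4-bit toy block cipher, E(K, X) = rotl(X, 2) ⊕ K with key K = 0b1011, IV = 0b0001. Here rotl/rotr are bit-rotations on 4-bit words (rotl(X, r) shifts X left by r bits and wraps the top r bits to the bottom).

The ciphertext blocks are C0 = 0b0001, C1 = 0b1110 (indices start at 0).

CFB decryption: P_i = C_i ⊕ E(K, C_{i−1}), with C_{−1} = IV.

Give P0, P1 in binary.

P0: E(K, 0b0001) = 0b1111; 0b0001 ⊕ 0b1111 = 0b1110.
P1: E(K, 0b0001) = 0b1111; 0b1110 ⊕ 0b1111 = 0b0001.

P0 = 0b1110, P1 = 0b0001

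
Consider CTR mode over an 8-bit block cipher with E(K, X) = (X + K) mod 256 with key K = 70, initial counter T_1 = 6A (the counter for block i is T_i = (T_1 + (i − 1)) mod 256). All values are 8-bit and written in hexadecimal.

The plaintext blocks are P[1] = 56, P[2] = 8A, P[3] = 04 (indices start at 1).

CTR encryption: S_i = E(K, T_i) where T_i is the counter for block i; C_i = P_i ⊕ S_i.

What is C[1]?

C[1] = 8C

C[1]: T = 6A, S = E(K, T) = DA; 56 ⊕ DA = 8C.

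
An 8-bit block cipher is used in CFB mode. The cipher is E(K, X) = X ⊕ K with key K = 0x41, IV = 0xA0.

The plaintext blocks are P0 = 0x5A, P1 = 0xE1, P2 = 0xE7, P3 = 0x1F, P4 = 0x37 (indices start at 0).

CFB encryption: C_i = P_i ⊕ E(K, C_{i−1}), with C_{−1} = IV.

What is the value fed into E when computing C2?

C0: E(K, 0xA0) = 0xE1; 0x5A ⊕ 0xE1 = 0xBB.
C1: E(K, 0xBB) = 0xFA; 0xE1 ⊕ 0xFA = 0x1B.
C2: E(K, 0x1B) = 0x5A; 0xE7 ⊕ 0x5A = 0xBD.
So the input to E for block 2 is 0x1B.

0x1B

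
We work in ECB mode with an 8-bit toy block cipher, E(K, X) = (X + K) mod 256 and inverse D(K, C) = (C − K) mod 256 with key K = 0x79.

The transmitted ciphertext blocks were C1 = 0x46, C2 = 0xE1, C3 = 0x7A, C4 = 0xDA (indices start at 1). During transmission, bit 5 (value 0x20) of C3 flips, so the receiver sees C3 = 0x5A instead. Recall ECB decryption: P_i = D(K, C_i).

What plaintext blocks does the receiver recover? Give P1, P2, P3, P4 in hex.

P1 = 0xCD, P2 = 0x68, P3 = 0xE1, P4 = 0x61

Only C3 changed, to 0x5A. In ECB, a change in C_i affects only P_i. Decrypting the received ciphertext:
P1: D(K, 0x46) = 0xCD.
P2: D(K, 0xE1) = 0x68.
P3: D(K, 0x5A) = 0xE1.
P4: D(K, 0xDA) = 0x61.
Blocks that differ from the original plaintext: P3.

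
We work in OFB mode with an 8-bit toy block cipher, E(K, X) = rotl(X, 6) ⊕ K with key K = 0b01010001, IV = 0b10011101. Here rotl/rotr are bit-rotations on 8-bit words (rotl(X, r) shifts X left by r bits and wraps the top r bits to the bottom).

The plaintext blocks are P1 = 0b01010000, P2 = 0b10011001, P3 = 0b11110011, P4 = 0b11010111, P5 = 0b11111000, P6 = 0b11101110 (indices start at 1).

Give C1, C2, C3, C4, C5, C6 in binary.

OFB encryption: S_i = E(K, S_{i−1}) with S_{0} = IV; C_i = P_i ⊕ S_i.
C1: S = E(K, 0b10011101) = 0b00110110; 0b01010000 ⊕ 0b00110110 = 0b01100110.
C2: S = E(K, 0b00110110) = 0b11011100; 0b10011001 ⊕ 0b11011100 = 0b01000101.
C3: S = E(K, 0b11011100) = 0b01100110; 0b11110011 ⊕ 0b01100110 = 0b10010101.
C4: S = E(K, 0b01100110) = 0b11001000; 0b11010111 ⊕ 0b11001000 = 0b00011111.
C5: S = E(K, 0b11001000) = 0b01100011; 0b11111000 ⊕ 0b01100011 = 0b10011011.
C6: S = E(K, 0b01100011) = 0b10001001; 0b11101110 ⊕ 0b10001001 = 0b01100111.

C1 = 0b01100110, C2 = 0b01000101, C3 = 0b10010101, C4 = 0b00011111, C5 = 0b10011011, C6 = 0b01100111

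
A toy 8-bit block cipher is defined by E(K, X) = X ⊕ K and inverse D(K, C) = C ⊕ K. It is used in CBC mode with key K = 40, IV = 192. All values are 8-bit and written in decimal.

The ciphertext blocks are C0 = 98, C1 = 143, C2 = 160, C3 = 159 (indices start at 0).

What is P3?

CBC decryption: P_i = D(K, C_i) ⊕ C_{i−1}, with C_{−1} = IV.
P3: D(K, 159) = 183; 183 ⊕ 160 = 23.

P3 = 23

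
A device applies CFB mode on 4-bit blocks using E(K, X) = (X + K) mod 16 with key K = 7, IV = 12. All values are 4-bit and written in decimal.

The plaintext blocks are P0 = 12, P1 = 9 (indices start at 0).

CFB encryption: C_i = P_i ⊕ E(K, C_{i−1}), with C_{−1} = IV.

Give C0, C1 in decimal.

C0: E(K, 12) = 3; 12 ⊕ 3 = 15.
C1: E(K, 15) = 6; 9 ⊕ 6 = 15.

C0 = 15, C1 = 15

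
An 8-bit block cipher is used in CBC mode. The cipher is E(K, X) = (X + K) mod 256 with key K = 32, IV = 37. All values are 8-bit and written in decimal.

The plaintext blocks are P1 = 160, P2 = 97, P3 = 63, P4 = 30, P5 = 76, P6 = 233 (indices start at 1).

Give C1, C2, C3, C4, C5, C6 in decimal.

CBC encryption: C_i = E(K, P_i ⊕ C_{i−1}), with C_{0} = IV.
C1: P1 ⊕ 37 = 133; E(K, 133) = 165.
C2: P2 ⊕ 165 = 196; E(K, 196) = 228.
C3: P3 ⊕ 228 = 219; E(K, 219) = 251.
C4: P4 ⊕ 251 = 229; E(K, 229) = 5.
C5: P5 ⊕ 5 = 73; E(K, 73) = 105.
C6: P6 ⊕ 105 = 128; E(K, 128) = 160.

C1 = 165, C2 = 228, C3 = 251, C4 = 5, C5 = 105, C6 = 160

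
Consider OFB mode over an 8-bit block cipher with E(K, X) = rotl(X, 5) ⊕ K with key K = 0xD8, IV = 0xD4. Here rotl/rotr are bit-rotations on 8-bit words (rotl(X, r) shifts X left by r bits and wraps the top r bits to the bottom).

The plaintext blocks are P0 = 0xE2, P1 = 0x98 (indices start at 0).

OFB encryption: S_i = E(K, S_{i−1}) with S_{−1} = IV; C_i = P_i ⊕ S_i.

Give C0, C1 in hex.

C0: S = E(K, 0xD4) = 0x42; 0xE2 ⊕ 0x42 = 0xA0.
C1: S = E(K, 0x42) = 0x90; 0x98 ⊕ 0x90 = 0x08.

C0 = 0xA0, C1 = 0x08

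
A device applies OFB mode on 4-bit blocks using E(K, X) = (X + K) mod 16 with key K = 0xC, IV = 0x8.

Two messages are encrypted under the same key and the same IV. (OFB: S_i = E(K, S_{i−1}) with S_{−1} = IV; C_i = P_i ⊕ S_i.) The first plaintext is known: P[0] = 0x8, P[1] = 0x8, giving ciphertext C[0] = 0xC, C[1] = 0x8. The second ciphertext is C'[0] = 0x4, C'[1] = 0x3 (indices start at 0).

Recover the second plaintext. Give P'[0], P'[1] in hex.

In OFB with a reused IV, both messages share the same keystream S_i, so C_i ⊕ C'_i = P_i ⊕ P'_i and thus P'_i = P_i ⊕ C_i ⊕ C'_i.
P'[0]: 0x8 ⊕ 0xC ⊕ 0x4 = 0x0.
P'[1]: 0x8 ⊕ 0x8 ⊕ 0x3 = 0x3.

P'[0] = 0x0, P'[1] = 0x3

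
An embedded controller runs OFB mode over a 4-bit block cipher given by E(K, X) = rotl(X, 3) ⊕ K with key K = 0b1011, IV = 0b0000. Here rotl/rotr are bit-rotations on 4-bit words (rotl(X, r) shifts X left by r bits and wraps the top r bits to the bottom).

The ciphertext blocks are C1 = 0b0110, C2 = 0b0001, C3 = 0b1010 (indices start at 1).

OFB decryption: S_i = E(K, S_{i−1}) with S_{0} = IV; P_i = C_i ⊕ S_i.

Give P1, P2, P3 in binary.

P1: S = E(K, 0b0000) = 0b1011; 0b0110 ⊕ 0b1011 = 0b1101.
P2: S = E(K, 0b1011) = 0b0110; 0b0001 ⊕ 0b0110 = 0b0111.
P3: S = E(K, 0b0110) = 0b1000; 0b1010 ⊕ 0b1000 = 0b0010.

P1 = 0b1101, P2 = 0b0111, P3 = 0b0010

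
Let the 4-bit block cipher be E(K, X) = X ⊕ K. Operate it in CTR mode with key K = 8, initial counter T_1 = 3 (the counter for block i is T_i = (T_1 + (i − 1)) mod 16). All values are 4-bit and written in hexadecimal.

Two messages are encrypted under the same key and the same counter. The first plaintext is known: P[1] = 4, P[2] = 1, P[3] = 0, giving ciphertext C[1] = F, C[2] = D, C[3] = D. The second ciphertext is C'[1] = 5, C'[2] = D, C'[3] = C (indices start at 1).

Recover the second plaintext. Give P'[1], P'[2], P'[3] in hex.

In CTR with a reused counter, both messages share the same keystream S_i, so C_i ⊕ C'_i = P_i ⊕ P'_i and thus P'_i = P_i ⊕ C_i ⊕ C'_i.
P'[1]: 4 ⊕ F ⊕ 5 = E.
P'[2]: 1 ⊕ D ⊕ D = 1.
P'[3]: 0 ⊕ D ⊕ C = 1.

P'[1] = E, P'[2] = 1, P'[3] = 1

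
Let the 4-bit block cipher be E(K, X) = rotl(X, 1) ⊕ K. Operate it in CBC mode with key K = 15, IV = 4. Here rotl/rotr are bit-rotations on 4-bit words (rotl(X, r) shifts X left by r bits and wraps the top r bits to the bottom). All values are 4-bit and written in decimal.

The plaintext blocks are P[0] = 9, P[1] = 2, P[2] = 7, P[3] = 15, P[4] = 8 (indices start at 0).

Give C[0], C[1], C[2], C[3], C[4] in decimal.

C[0] = 4, C[1] = 3, C[2] = 7, C[3] = 14, C[4] = 3

CBC encryption: C_i = E(K, P_i ⊕ C_{i−1}), with C_{−1} = IV.
C[0]: P[0] ⊕ 4 = 13; E(K, 13) = 4.
C[1]: P[1] ⊕ 4 = 6; E(K, 6) = 3.
C[2]: P[2] ⊕ 3 = 4; E(K, 4) = 7.
C[3]: P[3] ⊕ 7 = 8; E(K, 8) = 14.
C[4]: P[4] ⊕ 14 = 6; E(K, 6) = 3.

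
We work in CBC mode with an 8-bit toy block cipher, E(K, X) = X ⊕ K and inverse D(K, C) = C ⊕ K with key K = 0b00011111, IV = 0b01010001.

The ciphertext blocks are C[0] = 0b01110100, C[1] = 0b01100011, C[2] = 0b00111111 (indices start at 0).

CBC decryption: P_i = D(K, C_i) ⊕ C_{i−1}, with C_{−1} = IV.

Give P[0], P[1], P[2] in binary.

P[0]: D(K, 0b01110100) = 0b01101011; 0b01101011 ⊕ 0b01010001 = 0b00111010.
P[1]: D(K, 0b01100011) = 0b01111100; 0b01111100 ⊕ 0b01110100 = 0b00001000.
P[2]: D(K, 0b00111111) = 0b00100000; 0b00100000 ⊕ 0b01100011 = 0b01000011.

P[0] = 0b00111010, P[1] = 0b00001000, P[2] = 0b01000011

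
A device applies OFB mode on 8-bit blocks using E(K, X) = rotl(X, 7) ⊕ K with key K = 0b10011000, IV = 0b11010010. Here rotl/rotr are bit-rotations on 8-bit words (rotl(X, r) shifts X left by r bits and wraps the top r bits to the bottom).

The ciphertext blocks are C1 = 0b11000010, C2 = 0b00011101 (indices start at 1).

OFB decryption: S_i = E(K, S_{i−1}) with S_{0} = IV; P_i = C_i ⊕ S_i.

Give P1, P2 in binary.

P1: S = E(K, 0b11010010) = 0b11110001; 0b11000010 ⊕ 0b11110001 = 0b00110011.
P2: S = E(K, 0b11110001) = 0b01100000; 0b00011101 ⊕ 0b01100000 = 0b01111101.

P1 = 0b00110011, P2 = 0b01111101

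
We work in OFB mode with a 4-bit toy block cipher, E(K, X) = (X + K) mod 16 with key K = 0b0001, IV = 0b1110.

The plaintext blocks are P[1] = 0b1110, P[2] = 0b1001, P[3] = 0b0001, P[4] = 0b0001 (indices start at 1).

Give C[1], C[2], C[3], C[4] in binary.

C[1] = 0b0001, C[2] = 0b1001, C[3] = 0b0000, C[4] = 0b0011

OFB encryption: S_i = E(K, S_{i−1}) with S_{0} = IV; C_i = P_i ⊕ S_i.
C[1]: S = E(K, 0b1110) = 0b1111; 0b1110 ⊕ 0b1111 = 0b0001.
C[2]: S = E(K, 0b1111) = 0b0000; 0b1001 ⊕ 0b0000 = 0b1001.
C[3]: S = E(K, 0b0000) = 0b0001; 0b0001 ⊕ 0b0001 = 0b0000.
C[4]: S = E(K, 0b0001) = 0b0010; 0b0001 ⊕ 0b0010 = 0b0011.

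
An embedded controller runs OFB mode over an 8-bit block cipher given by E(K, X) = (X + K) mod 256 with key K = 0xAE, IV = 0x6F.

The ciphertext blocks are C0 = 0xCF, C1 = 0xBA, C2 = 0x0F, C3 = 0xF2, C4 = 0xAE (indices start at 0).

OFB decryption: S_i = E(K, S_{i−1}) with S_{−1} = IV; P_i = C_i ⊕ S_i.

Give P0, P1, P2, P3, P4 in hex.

P0 = 0xD2, P1 = 0x71, P2 = 0x76, P3 = 0xD5, P4 = 0x7B

P0: S = E(K, 0x6F) = 0x1D; 0xCF ⊕ 0x1D = 0xD2.
P1: S = E(K, 0x1D) = 0xCB; 0xBA ⊕ 0xCB = 0x71.
P2: S = E(K, 0xCB) = 0x79; 0x0F ⊕ 0x79 = 0x76.
P3: S = E(K, 0x79) = 0x27; 0xF2 ⊕ 0x27 = 0xD5.
P4: S = E(K, 0x27) = 0xD5; 0xAE ⊕ 0xD5 = 0x7B.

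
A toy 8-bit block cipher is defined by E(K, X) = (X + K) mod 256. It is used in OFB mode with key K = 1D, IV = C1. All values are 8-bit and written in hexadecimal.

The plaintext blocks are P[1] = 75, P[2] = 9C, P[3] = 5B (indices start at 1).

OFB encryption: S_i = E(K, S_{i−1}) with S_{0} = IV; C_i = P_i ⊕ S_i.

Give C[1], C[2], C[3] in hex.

C[1] = AB, C[2] = 67, C[3] = 43

C[1]: S = E(K, C1) = DE; 75 ⊕ DE = AB.
C[2]: S = E(K, DE) = FB; 9C ⊕ FB = 67.
C[3]: S = E(K, FB) = 18; 5B ⊕ 18 = 43.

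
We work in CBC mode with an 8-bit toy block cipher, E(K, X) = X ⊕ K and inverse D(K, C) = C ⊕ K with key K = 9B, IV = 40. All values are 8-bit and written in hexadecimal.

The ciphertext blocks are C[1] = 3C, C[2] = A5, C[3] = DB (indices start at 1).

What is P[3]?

CBC decryption: P_i = D(K, C_i) ⊕ C_{i−1}, with C_{0} = IV.
P[3]: D(K, DB) = 40; 40 ⊕ A5 = E5.

P[3] = E5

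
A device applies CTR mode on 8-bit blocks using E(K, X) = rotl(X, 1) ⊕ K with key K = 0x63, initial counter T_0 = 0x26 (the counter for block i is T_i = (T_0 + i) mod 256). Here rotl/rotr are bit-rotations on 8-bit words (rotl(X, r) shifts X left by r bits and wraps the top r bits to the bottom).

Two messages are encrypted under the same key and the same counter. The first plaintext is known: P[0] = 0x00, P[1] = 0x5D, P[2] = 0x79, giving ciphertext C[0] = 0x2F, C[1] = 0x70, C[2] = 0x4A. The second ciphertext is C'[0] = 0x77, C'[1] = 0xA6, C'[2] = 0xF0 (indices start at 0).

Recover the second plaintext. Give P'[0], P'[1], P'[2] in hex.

P'[0] = 0x58, P'[1] = 0x8B, P'[2] = 0xC3

In CTR with a reused counter, both messages share the same keystream S_i, so C_i ⊕ C'_i = P_i ⊕ P'_i and thus P'_i = P_i ⊕ C_i ⊕ C'_i.
P'[0]: 0x00 ⊕ 0x2F ⊕ 0x77 = 0x58.
P'[1]: 0x5D ⊕ 0x70 ⊕ 0xA6 = 0x8B.
P'[2]: 0x79 ⊕ 0x4A ⊕ 0xF0 = 0xC3.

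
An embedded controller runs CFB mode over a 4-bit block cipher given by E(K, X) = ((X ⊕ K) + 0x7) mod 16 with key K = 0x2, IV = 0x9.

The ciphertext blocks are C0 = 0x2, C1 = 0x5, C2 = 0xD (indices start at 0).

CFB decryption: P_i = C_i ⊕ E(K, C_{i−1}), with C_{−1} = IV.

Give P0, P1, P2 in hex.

P0 = 0x0, P1 = 0x2, P2 = 0x3

P0: E(K, 0x9) = 0x2; 0x2 ⊕ 0x2 = 0x0.
P1: E(K, 0x2) = 0x7; 0x5 ⊕ 0x7 = 0x2.
P2: E(K, 0x5) = 0xE; 0xD ⊕ 0xE = 0x3.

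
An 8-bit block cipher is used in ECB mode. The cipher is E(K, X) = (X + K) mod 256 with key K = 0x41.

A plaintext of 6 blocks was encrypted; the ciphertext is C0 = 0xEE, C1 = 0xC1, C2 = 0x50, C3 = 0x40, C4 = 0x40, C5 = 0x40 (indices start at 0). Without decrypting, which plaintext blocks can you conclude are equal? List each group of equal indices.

P3 = P4 = P5

ECB encrypts each block independently with the same key, so equal ciphertext blocks imply equal plaintext blocks.
C3 = C4 = C5 = 0x40, so P3 = P4 = P5.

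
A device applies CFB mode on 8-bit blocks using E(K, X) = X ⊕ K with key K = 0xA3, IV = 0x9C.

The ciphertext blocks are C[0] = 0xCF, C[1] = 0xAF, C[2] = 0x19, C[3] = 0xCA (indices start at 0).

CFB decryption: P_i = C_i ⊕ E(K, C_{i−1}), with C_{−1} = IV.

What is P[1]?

P[1] = 0xC3

P[1]: E(K, 0xCF) = 0x6C; 0xAF ⊕ 0x6C = 0xC3.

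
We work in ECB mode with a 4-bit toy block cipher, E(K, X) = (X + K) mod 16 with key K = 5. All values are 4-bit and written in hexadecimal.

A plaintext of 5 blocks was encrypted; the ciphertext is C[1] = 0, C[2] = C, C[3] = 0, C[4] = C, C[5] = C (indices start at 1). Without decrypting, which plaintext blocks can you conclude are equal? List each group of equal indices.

ECB encrypts each block independently with the same key, so equal ciphertext blocks imply equal plaintext blocks.
C[1] = C[3] = 0, so P[1] = P[3].
C[2] = C[4] = C[5] = C, so P[2] = P[4] = P[5].

P[1] = P[3]; P[2] = P[4] = P[5]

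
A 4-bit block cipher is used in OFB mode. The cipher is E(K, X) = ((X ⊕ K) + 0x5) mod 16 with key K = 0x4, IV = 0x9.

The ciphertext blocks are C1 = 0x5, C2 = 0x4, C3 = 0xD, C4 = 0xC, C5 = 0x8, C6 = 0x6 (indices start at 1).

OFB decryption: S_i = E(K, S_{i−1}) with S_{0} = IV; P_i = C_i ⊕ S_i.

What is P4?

P1: S = E(K, 0x9) = 0x2; 0x5 ⊕ 0x2 = 0x7.
P2: S = E(K, 0x2) = 0xB; 0x4 ⊕ 0xB = 0xF.
P3: S = E(K, 0xB) = 0x4; 0xD ⊕ 0x4 = 0x9.
P4: S = E(K, 0x4) = 0x5; 0xC ⊕ 0x5 = 0x9.

P4 = 0x9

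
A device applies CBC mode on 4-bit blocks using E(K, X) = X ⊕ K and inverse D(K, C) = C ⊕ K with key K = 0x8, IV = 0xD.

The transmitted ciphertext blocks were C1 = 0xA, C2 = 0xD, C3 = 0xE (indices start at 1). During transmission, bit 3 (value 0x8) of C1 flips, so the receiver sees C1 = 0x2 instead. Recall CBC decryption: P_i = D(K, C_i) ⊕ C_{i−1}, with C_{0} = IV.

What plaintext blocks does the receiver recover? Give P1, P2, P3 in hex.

P1 = 0x7, P2 = 0x7, P3 = 0xB

Only C1 changed, to 0x2. In CBC, a change in C_i garbles P_i and flips the same bit in P_{i+1}. Decrypting the received ciphertext:
P1: D(K, 0x2) = 0xA; 0xA ⊕ 0xD = 0x7.
P2: D(K, 0xD) = 0x5; 0x5 ⊕ 0x2 = 0x7.
P3: D(K, 0xE) = 0x6; 0x6 ⊕ 0xD = 0xB.
Blocks that differ from the original plaintext: P1, P2.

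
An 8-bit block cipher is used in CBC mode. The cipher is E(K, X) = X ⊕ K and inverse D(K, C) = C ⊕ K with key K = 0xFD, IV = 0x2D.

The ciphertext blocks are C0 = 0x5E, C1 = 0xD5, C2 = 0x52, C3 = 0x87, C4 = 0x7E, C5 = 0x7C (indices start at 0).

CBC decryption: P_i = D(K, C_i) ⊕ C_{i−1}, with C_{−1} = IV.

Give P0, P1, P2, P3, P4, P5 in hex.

P0: D(K, 0x5E) = 0xA3; 0xA3 ⊕ 0x2D = 0x8E.
P1: D(K, 0xD5) = 0x28; 0x28 ⊕ 0x5E = 0x76.
P2: D(K, 0x52) = 0xAF; 0xAF ⊕ 0xD5 = 0x7A.
P3: D(K, 0x87) = 0x7A; 0x7A ⊕ 0x52 = 0x28.
P4: D(K, 0x7E) = 0x83; 0x83 ⊕ 0x87 = 0x04.
P5: D(K, 0x7C) = 0x81; 0x81 ⊕ 0x7E = 0xFF.

P0 = 0x8E, P1 = 0x76, P2 = 0x7A, P3 = 0x28, P4 = 0x04, P5 = 0xFF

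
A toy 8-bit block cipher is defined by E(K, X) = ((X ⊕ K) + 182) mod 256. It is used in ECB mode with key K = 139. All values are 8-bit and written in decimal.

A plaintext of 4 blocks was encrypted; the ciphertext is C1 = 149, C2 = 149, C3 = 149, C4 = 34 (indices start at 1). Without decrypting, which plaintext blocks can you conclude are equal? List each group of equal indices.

ECB encrypts each block independently with the same key, so equal ciphertext blocks imply equal plaintext blocks.
C1 = C2 = C3 = 149, so P1 = P2 = P3.

P1 = P2 = P3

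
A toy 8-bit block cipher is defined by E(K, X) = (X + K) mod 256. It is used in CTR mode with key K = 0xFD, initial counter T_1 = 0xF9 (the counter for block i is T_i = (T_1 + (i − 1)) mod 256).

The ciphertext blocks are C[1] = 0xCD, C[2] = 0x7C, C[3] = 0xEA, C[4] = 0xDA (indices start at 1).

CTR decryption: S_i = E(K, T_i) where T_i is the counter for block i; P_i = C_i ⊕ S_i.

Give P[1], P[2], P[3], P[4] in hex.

P[1] = 0x3B, P[2] = 0x8B, P[3] = 0x12, P[4] = 0x23

P[1]: T = 0xF9, S = E(K, T) = 0xF6; 0xCD ⊕ 0xF6 = 0x3B.
P[2]: T = 0xFA, S = E(K, T) = 0xF7; 0x7C ⊕ 0xF7 = 0x8B.
P[3]: T = 0xFB, S = E(K, T) = 0xF8; 0xEA ⊕ 0xF8 = 0x12.
P[4]: T = 0xFC, S = E(K, T) = 0xF9; 0xDA ⊕ 0xF9 = 0x23.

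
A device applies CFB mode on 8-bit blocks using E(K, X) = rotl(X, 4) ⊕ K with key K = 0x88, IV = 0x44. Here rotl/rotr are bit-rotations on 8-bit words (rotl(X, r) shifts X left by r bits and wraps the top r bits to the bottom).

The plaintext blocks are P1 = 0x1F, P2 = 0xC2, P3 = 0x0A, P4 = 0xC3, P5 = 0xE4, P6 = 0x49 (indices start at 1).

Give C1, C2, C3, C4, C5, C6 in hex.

C1 = 0xD3, C2 = 0x77, C3 = 0xF5, C4 = 0x14, C5 = 0x2D, C6 = 0x13

CFB encryption: C_i = P_i ⊕ E(K, C_{i−1}), with C_{0} = IV.
C1: E(K, 0x44) = 0xCC; 0x1F ⊕ 0xCC = 0xD3.
C2: E(K, 0xD3) = 0xB5; 0xC2 ⊕ 0xB5 = 0x77.
C3: E(K, 0x77) = 0xFF; 0x0A ⊕ 0xFF = 0xF5.
C4: E(K, 0xF5) = 0xD7; 0xC3 ⊕ 0xD7 = 0x14.
C5: E(K, 0x14) = 0xC9; 0xE4 ⊕ 0xC9 = 0x2D.
C6: E(K, 0x2D) = 0x5A; 0x49 ⊕ 0x5A = 0x13.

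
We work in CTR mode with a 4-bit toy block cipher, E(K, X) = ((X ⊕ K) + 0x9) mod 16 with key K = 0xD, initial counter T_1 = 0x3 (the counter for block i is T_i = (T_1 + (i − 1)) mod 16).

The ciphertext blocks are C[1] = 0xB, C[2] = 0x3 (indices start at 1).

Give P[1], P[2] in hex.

CTR decryption: S_i = E(K, T_i) where T_i is the counter for block i; P_i = C_i ⊕ S_i.
P[1]: T = 0x3, S = E(K, T) = 0x7; 0xB ⊕ 0x7 = 0xC.
P[2]: T = 0x4, S = E(K, T) = 0x2; 0x3 ⊕ 0x2 = 0x1.

P[1] = 0xC, P[2] = 0x1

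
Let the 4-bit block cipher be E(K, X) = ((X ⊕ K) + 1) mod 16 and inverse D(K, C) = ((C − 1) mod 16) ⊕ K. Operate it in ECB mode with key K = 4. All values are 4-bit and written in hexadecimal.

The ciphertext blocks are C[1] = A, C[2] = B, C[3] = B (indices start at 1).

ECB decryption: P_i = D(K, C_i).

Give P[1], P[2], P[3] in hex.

P[1]: D(K, A) = D.
P[2]: D(K, B) = E.
P[3]: D(K, B) = E.

P[1] = D, P[2] = E, P[3] = E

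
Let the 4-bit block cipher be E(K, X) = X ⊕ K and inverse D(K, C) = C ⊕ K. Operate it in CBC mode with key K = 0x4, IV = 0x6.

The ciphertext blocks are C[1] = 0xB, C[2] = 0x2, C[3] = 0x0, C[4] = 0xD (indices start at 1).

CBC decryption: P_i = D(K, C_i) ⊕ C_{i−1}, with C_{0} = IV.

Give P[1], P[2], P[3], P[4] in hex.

P[1] = 0x9, P[2] = 0xD, P[3] = 0x6, P[4] = 0x9

P[1]: D(K, 0xB) = 0xF; 0xF ⊕ 0x6 = 0x9.
P[2]: D(K, 0x2) = 0x6; 0x6 ⊕ 0xB = 0xD.
P[3]: D(K, 0x0) = 0x4; 0x4 ⊕ 0x2 = 0x6.
P[4]: D(K, 0xD) = 0x9; 0x9 ⊕ 0x0 = 0x9.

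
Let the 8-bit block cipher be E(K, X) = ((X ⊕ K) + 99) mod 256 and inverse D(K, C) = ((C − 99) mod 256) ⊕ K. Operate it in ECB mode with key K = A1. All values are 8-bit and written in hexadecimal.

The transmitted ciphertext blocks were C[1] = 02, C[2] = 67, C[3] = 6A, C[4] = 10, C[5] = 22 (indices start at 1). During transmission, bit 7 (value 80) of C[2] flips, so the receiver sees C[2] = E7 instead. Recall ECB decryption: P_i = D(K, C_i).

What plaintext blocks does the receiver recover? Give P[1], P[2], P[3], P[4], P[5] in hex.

P[1] = C8, P[2] = EF, P[3] = 70, P[4] = D6, P[5] = 28

Only C[2] changed, to E7. In ECB, a change in C_i affects only P_i. Decrypting the received ciphertext:
P[1]: D(K, 02) = C8.
P[2]: D(K, E7) = EF.
P[3]: D(K, 6A) = 70.
P[4]: D(K, 10) = D6.
P[5]: D(K, 22) = 28.
Blocks that differ from the original plaintext: P[2].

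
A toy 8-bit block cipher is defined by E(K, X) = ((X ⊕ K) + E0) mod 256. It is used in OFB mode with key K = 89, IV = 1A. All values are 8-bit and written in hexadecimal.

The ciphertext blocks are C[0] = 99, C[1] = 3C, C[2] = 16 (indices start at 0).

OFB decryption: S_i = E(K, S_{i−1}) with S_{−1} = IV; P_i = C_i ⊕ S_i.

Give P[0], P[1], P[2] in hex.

P[0] = EA, P[1] = E6, P[2] = 25

P[0]: S = E(K, 1A) = 73; 99 ⊕ 73 = EA.
P[1]: S = E(K, 73) = DA; 3C ⊕ DA = E6.
P[2]: S = E(K, DA) = 33; 16 ⊕ 33 = 25.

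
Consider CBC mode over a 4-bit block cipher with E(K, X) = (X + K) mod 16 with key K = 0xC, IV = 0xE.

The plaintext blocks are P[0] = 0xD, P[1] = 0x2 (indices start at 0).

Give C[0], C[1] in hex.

C[0] = 0xF, C[1] = 0x9

CBC encryption: C_i = E(K, P_i ⊕ C_{i−1}), with C_{−1} = IV.
C[0]: P[0] ⊕ 0xE = 0x3; E(K, 0x3) = 0xF.
C[1]: P[1] ⊕ 0xF = 0xD; E(K, 0xD) = 0x9.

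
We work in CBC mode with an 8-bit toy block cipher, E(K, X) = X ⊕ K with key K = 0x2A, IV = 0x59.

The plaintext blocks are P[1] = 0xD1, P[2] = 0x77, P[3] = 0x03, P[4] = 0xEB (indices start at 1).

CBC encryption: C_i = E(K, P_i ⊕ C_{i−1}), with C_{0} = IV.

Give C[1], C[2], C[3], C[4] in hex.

C[1]: P[1] ⊕ 0x59 = 0x88; E(K, 0x88) = 0xA2.
C[2]: P[2] ⊕ 0xA2 = 0xD5; E(K, 0xD5) = 0xFF.
C[3]: P[3] ⊕ 0xFF = 0xFC; E(K, 0xFC) = 0xD6.
C[4]: P[4] ⊕ 0xD6 = 0x3D; E(K, 0x3D) = 0x17.

C[1] = 0xA2, C[2] = 0xFF, C[3] = 0xD6, C[4] = 0x17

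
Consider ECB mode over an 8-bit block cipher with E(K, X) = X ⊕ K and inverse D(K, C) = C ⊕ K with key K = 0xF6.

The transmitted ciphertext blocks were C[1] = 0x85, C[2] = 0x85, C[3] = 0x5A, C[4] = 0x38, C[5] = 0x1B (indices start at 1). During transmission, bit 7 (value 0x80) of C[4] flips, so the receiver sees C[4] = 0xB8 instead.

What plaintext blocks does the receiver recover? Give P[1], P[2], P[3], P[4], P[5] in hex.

P[1] = 0x73, P[2] = 0x73, P[3] = 0xAC, P[4] = 0x4E, P[5] = 0xED

ECB decryption: P_i = D(K, C_i).
Only C[4] changed, to 0xB8. In ECB, a change in C_i affects only P_i. Decrypting the received ciphertext:
P[1]: D(K, 0x85) = 0x73.
P[2]: D(K, 0x85) = 0x73.
P[3]: D(K, 0x5A) = 0xAC.
P[4]: D(K, 0xB8) = 0x4E.
P[5]: D(K, 0x1B) = 0xED.
Blocks that differ from the original plaintext: P[4].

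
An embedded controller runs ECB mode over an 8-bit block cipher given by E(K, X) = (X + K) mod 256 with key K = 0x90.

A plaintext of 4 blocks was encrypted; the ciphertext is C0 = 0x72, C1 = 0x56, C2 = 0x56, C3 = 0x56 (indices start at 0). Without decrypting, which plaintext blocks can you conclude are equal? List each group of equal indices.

ECB encrypts each block independently with the same key, so equal ciphertext blocks imply equal plaintext blocks.
C1 = C2 = C3 = 0x56, so P1 = P2 = P3.

P1 = P2 = P3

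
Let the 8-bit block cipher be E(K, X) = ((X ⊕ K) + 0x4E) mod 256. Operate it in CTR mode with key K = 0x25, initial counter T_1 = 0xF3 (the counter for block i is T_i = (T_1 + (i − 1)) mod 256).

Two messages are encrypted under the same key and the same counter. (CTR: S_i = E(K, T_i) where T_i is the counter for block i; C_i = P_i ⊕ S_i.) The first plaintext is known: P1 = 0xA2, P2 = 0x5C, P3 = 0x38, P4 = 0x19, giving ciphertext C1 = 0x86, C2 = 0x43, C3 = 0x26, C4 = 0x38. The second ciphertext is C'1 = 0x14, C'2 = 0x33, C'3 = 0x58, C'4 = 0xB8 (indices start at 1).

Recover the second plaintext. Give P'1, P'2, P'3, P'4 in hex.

In CTR with a reused counter, both messages share the same keystream S_i, so C_i ⊕ C'_i = P_i ⊕ P'_i and thus P'_i = P_i ⊕ C_i ⊕ C'_i.
P'1: 0xA2 ⊕ 0x86 ⊕ 0x14 = 0x30.
P'2: 0x5C ⊕ 0x43 ⊕ 0x33 = 0x2C.
P'3: 0x38 ⊕ 0x26 ⊕ 0x58 = 0x46.
P'4: 0x19 ⊕ 0x38 ⊕ 0xB8 = 0x99.

P'1 = 0x30, P'2 = 0x2C, P'3 = 0x46, P'4 = 0x99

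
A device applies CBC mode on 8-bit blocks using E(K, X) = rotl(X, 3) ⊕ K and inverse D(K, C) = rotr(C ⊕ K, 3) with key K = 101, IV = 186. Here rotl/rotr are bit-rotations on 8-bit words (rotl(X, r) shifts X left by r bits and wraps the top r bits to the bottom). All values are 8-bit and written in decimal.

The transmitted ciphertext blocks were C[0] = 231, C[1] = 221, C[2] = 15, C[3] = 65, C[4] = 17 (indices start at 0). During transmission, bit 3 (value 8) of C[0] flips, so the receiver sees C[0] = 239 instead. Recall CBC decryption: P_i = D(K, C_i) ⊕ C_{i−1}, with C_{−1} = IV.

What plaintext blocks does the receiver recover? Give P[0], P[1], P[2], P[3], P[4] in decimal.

Only C[0] changed, to 239. In CBC, a change in C_i garbles P_i and flips the same bit in P_{i+1}. Decrypting the received ciphertext:
P[0]: D(K, 239) = 81; 81 ⊕ 186 = 235.
P[1]: D(K, 221) = 23; 23 ⊕ 239 = 248.
P[2]: D(K, 15) = 77; 77 ⊕ 221 = 144.
P[3]: D(K, 65) = 132; 132 ⊕ 15 = 139.
P[4]: D(K, 17) = 142; 142 ⊕ 65 = 207.
Blocks that differ from the original plaintext: P[0], P[1].

P[0] = 235, P[1] = 248, P[2] = 144, P[3] = 139, P[4] = 207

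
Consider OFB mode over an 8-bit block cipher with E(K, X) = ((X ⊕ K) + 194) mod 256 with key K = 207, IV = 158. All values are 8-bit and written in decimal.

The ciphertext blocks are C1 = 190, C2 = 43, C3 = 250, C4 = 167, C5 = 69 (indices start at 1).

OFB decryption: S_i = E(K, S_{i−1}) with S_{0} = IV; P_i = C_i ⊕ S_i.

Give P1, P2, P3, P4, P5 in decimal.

P1: S = E(K, 158) = 19; 190 ⊕ 19 = 173.
P2: S = E(K, 19) = 158; 43 ⊕ 158 = 181.
P3: S = E(K, 158) = 19; 250 ⊕ 19 = 233.
P4: S = E(K, 19) = 158; 167 ⊕ 158 = 57.
P5: S = E(K, 158) = 19; 69 ⊕ 19 = 86.

P1 = 173, P2 = 181, P3 = 233, P4 = 57, P5 = 86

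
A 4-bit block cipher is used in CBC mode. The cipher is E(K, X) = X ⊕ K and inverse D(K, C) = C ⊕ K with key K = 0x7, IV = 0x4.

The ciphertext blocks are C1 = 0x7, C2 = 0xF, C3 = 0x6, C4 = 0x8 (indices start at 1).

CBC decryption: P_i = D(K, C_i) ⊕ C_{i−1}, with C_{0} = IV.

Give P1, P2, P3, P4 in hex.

P1: D(K, 0x7) = 0x0; 0x0 ⊕ 0x4 = 0x4.
P2: D(K, 0xF) = 0x8; 0x8 ⊕ 0x7 = 0xF.
P3: D(K, 0x6) = 0x1; 0x1 ⊕ 0xF = 0xE.
P4: D(K, 0x8) = 0xF; 0xF ⊕ 0x6 = 0x9.

P1 = 0x4, P2 = 0xF, P3 = 0xE, P4 = 0x9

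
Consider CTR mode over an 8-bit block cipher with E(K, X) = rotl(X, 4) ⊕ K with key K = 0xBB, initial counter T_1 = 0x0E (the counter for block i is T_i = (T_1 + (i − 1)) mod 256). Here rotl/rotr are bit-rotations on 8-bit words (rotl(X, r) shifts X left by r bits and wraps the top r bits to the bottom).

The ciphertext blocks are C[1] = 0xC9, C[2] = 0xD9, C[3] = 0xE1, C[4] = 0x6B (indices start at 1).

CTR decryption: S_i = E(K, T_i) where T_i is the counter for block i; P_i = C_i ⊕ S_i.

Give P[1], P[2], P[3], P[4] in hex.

P[1]: T = 0x0E, S = E(K, T) = 0x5B; 0xC9 ⊕ 0x5B = 0x92.
P[2]: T = 0x0F, S = E(K, T) = 0x4B; 0xD9 ⊕ 0x4B = 0x92.
P[3]: T = 0x10, S = E(K, T) = 0xBA; 0xE1 ⊕ 0xBA = 0x5B.
P[4]: T = 0x11, S = E(K, T) = 0xAA; 0x6B ⊕ 0xAA = 0xC1.

P[1] = 0x92, P[2] = 0x92, P[3] = 0x5B, P[4] = 0xC1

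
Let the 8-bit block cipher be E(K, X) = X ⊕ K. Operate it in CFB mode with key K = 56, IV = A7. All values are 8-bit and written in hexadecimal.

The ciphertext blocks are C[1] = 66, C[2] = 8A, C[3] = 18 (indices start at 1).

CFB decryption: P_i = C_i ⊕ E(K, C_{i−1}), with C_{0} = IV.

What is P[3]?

P[3] = C4

P[3]: E(K, 8A) = DC; 18 ⊕ DC = C4.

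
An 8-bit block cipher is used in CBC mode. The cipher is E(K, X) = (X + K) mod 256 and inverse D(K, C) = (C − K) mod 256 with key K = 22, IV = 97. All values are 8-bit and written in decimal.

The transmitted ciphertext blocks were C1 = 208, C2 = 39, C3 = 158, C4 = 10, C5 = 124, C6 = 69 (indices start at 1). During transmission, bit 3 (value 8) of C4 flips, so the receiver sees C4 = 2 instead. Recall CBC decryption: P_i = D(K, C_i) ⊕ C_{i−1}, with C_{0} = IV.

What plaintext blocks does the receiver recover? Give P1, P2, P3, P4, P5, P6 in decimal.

P1 = 219, P2 = 193, P3 = 175, P4 = 114, P5 = 100, P6 = 83

Only C4 changed, to 2. In CBC, a change in C_i garbles P_i and flips the same bit in P_{i+1}. Decrypting the received ciphertext:
P1: D(K, 208) = 186; 186 ⊕ 97 = 219.
P2: D(K, 39) = 17; 17 ⊕ 208 = 193.
P3: D(K, 158) = 136; 136 ⊕ 39 = 175.
P4: D(K, 2) = 236; 236 ⊕ 158 = 114.
P5: D(K, 124) = 102; 102 ⊕ 2 = 100.
P6: D(K, 69) = 47; 47 ⊕ 124 = 83.
Blocks that differ from the original plaintext: P4, P5.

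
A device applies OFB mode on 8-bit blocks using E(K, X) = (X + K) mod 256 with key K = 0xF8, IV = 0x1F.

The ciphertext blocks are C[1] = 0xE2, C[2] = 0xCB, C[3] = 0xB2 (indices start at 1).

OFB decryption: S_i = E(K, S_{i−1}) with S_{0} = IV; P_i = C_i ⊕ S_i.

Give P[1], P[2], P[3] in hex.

P[1] = 0xF5, P[2] = 0xC4, P[3] = 0xB5

P[1]: S = E(K, 0x1F) = 0x17; 0xE2 ⊕ 0x17 = 0xF5.
P[2]: S = E(K, 0x17) = 0x0F; 0xCB ⊕ 0x0F = 0xC4.
P[3]: S = E(K, 0x0F) = 0x07; 0xB2 ⊕ 0x07 = 0xB5.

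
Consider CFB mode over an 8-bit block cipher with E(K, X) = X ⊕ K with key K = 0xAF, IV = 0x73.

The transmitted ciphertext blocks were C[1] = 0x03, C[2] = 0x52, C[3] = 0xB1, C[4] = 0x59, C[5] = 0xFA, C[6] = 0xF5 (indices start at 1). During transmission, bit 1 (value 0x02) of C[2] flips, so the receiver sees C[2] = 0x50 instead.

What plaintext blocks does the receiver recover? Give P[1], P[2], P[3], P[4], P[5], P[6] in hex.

CFB decryption: P_i = C_i ⊕ E(K, C_{i−1}), with C_{0} = IV.
Only C[2] changed, to 0x50. In CFB, a change in C_i flips the same bit in P_i and garbles P_{i+1}. Decrypting the received ciphertext:
P[1]: E(K, 0x73) = 0xDC; 0x03 ⊕ 0xDC = 0xDF.
P[2]: E(K, 0x03) = 0xAC; 0x50 ⊕ 0xAC = 0xFC.
P[3]: E(K, 0x50) = 0xFF; 0xB1 ⊕ 0xFF = 0x4E.
P[4]: E(K, 0xB1) = 0x1E; 0x59 ⊕ 0x1E = 0x47.
P[5]: E(K, 0x59) = 0xF6; 0xFA ⊕ 0xF6 = 0x0C.
P[6]: E(K, 0xFA) = 0x55; 0xF5 ⊕ 0x55 = 0xA0.
Blocks that differ from the original plaintext: P[2], P[3].

P[1] = 0xDF, P[2] = 0xFC, P[3] = 0x4E, P[4] = 0x47, P[5] = 0x0C, P[6] = 0xA0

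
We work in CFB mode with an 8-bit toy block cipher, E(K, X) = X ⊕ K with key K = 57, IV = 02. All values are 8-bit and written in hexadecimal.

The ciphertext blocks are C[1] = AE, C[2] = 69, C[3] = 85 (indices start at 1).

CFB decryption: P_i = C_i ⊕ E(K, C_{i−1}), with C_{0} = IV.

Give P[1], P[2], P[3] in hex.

P[1] = FB, P[2] = 90, P[3] = BB

P[1]: E(K, 02) = 55; AE ⊕ 55 = FB.
P[2]: E(K, AE) = F9; 69 ⊕ F9 = 90.
P[3]: E(K, 69) = 3E; 85 ⊕ 3E = BB.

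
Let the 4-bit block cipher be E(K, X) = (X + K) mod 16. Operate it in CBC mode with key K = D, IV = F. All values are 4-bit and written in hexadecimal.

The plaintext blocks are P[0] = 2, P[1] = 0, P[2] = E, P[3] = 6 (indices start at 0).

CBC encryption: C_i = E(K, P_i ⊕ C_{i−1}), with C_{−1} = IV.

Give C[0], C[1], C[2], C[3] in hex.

C[0] = A, C[1] = 7, C[2] = 6, C[3] = D

C[0]: P[0] ⊕ F = D; E(K, D) = A.
C[1]: P[1] ⊕ A = A; E(K, A) = 7.
C[2]: P[2] ⊕ 7 = 9; E(K, 9) = 6.
C[3]: P[3] ⊕ 6 = 0; E(K, 0) = D.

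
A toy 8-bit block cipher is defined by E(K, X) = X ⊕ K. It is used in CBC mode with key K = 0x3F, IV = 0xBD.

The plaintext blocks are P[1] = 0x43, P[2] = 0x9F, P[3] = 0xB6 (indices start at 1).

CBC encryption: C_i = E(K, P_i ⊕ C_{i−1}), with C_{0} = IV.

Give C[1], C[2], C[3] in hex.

C[1] = 0xC1, C[2] = 0x61, C[3] = 0xE8

C[1]: P[1] ⊕ 0xBD = 0xFE; E(K, 0xFE) = 0xC1.
C[2]: P[2] ⊕ 0xC1 = 0x5E; E(K, 0x5E) = 0x61.
C[3]: P[3] ⊕ 0x61 = 0xD7; E(K, 0xD7) = 0xE8.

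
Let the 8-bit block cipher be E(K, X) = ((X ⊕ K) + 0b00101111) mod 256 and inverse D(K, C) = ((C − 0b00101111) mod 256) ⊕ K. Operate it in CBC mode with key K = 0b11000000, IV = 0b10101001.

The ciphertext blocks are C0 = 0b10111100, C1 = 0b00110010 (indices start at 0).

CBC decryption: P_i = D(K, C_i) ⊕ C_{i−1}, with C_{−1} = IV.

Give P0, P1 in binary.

P0: D(K, 0b10111100) = 0b01001101; 0b01001101 ⊕ 0b10101001 = 0b11100100.
P1: D(K, 0b00110010) = 0b11000011; 0b11000011 ⊕ 0b10111100 = 0b01111111.

P0 = 0b11100100, P1 = 0b01111111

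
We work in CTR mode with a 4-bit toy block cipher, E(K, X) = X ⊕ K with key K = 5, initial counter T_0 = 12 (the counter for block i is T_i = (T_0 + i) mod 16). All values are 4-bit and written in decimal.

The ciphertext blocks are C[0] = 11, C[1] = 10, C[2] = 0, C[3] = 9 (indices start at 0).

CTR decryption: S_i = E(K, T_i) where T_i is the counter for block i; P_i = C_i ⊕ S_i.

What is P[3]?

P[3]: T = 15, S = E(K, T) = 10; 9 ⊕ 10 = 3.

P[3] = 3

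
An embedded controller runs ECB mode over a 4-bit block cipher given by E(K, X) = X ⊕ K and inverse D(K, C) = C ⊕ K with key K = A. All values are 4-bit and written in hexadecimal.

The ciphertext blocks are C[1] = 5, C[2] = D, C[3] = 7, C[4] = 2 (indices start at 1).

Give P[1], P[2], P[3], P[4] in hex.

ECB decryption: P_i = D(K, C_i).
P[1]: D(K, 5) = F.
P[2]: D(K, D) = 7.
P[3]: D(K, 7) = D.
P[4]: D(K, 2) = 8.

P[1] = F, P[2] = 7, P[3] = D, P[4] = 8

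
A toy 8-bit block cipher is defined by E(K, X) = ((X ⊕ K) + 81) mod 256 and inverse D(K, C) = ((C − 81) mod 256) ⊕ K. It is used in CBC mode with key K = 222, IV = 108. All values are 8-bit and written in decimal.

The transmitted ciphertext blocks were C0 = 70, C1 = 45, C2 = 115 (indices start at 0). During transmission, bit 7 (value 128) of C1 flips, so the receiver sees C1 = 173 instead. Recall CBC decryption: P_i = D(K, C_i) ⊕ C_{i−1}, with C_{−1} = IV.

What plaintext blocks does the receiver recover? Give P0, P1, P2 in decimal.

P0 = 71, P1 = 196, P2 = 81

Only C1 changed, to 173. In CBC, a change in C_i garbles P_i and flips the same bit in P_{i+1}. Decrypting the received ciphertext:
P0: D(K, 70) = 43; 43 ⊕ 108 = 71.
P1: D(K, 173) = 130; 130 ⊕ 70 = 196.
P2: D(K, 115) = 252; 252 ⊕ 173 = 81.
Blocks that differ from the original plaintext: P1, P2.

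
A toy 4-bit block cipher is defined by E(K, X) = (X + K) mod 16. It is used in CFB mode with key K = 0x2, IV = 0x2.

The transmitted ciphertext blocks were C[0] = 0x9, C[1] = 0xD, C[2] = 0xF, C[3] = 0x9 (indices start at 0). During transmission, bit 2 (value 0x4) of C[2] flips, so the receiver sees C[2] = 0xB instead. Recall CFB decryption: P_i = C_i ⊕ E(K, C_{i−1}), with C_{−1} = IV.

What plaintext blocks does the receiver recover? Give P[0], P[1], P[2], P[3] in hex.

P[0] = 0xD, P[1] = 0x6, P[2] = 0x4, P[3] = 0x4

Only C[2] changed, to 0xB. In CFB, a change in C_i flips the same bit in P_i and garbles P_{i+1}. Decrypting the received ciphertext:
P[0]: E(K, 0x2) = 0x4; 0x9 ⊕ 0x4 = 0xD.
P[1]: E(K, 0x9) = 0xB; 0xD ⊕ 0xB = 0x6.
P[2]: E(K, 0xD) = 0xF; 0xB ⊕ 0xF = 0x4.
P[3]: E(K, 0xB) = 0xD; 0x9 ⊕ 0xD = 0x4.
Blocks that differ from the original plaintext: P[2], P[3].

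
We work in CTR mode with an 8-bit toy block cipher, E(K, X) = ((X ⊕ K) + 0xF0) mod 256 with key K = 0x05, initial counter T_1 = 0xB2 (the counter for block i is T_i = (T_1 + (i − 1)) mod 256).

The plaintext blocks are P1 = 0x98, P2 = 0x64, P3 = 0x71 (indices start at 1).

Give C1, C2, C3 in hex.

C1 = 0x3F, C2 = 0xC2, C3 = 0xD0

CTR encryption: S_i = E(K, T_i) where T_i is the counter for block i; C_i = P_i ⊕ S_i.
C1: T = 0xB2, S = E(K, T) = 0xA7; 0x98 ⊕ 0xA7 = 0x3F.
C2: T = 0xB3, S = E(K, T) = 0xA6; 0x64 ⊕ 0xA6 = 0xC2.
C3: T = 0xB4, S = E(K, T) = 0xA1; 0x71 ⊕ 0xA1 = 0xD0.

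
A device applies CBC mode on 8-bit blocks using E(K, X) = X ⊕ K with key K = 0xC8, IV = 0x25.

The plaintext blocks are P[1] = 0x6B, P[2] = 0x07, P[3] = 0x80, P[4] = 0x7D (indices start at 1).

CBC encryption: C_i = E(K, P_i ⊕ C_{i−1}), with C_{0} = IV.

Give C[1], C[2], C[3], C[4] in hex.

C[1]: P[1] ⊕ 0x25 = 0x4E; E(K, 0x4E) = 0x86.
C[2]: P[2] ⊕ 0x86 = 0x81; E(K, 0x81) = 0x49.
C[3]: P[3] ⊕ 0x49 = 0xC9; E(K, 0xC9) = 0x01.
C[4]: P[4] ⊕ 0x01 = 0x7C; E(K, 0x7C) = 0xB4.

C[1] = 0x86, C[2] = 0x49, C[3] = 0x01, C[4] = 0xB4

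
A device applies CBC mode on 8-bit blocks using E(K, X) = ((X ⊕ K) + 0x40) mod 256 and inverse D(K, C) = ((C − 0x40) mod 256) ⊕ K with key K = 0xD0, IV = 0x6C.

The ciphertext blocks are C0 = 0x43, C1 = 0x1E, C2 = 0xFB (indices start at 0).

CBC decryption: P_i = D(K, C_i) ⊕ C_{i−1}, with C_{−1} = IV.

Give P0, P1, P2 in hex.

P0: D(K, 0x43) = 0xD3; 0xD3 ⊕ 0x6C = 0xBF.
P1: D(K, 0x1E) = 0x0E; 0x0E ⊕ 0x43 = 0x4D.
P2: D(K, 0xFB) = 0x6B; 0x6B ⊕ 0x1E = 0x75.

P0 = 0xBF, P1 = 0x4D, P2 = 0x75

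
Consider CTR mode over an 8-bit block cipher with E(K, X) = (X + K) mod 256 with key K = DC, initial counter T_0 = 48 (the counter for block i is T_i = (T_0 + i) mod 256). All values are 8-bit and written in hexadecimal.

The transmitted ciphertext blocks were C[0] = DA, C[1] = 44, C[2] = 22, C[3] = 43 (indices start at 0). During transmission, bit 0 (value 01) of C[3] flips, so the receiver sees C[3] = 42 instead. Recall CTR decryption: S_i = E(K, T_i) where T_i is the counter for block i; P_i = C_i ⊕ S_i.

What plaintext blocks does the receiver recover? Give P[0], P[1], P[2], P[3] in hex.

Only C[3] changed, to 42. In CTR, a change in C_i flips the same bit in P_i only; the keystream is unaffected. Decrypting the received ciphertext:
P[0]: T = 48, S = E(K, T) = 24; DA ⊕ 24 = FE.
P[1]: T = 49, S = E(K, T) = 25; 44 ⊕ 25 = 61.
P[2]: T = 4A, S = E(K, T) = 26; 22 ⊕ 26 = 04.
P[3]: T = 4B, S = E(K, T) = 27; 42 ⊕ 27 = 65.
Blocks that differ from the original plaintext: P[3].

P[0] = FE, P[1] = 61, P[2] = 04, P[3] = 65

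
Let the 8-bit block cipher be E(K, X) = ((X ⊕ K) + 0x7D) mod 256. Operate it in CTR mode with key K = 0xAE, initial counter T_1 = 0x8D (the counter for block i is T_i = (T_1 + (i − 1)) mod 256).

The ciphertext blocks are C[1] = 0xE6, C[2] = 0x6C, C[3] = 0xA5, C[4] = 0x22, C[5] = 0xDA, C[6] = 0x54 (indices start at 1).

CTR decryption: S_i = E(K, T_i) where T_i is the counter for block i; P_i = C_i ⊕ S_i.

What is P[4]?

P[4]: T = 0x90, S = E(K, T) = 0xBB; 0x22 ⊕ 0xBB = 0x99.

P[4] = 0x99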